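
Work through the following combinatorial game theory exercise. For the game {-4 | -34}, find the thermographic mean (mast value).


Game = {-4 | -34}, a switch {a | b} with numbers a > b.
Its thermograph has left wall a - t and right wall b + t, which meet at t = (a - b)/2, where both equal (a + b)/2. So the mast (mean value) is at (a + b)/2.
Mean = (-4 + (-34))/2 = -38/2 = -19

-19


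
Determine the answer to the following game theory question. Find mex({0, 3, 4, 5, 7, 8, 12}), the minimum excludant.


Set = {0, 3, 4, 5, 7, 8, 12}
0 is in the set.
1 is NOT in the set. This is the mex.
mex = 1

1


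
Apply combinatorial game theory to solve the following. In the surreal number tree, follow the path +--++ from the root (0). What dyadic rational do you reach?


Sign expansion: +--++
Rule: track bounds (lo, hi), initially (-inf, +inf). On '+', the current value becomes lo and we move to the simplest number in (value, hi): value + 1 if hi = +inf, otherwise the midpoint (value + hi)/2. On '-', the current value becomes hi and we move to value - 1 if lo = -inf, otherwise the midpoint (lo + value)/2.
Start at 0.
Step 1: sign = +, move right. Bounds: (0, +inf). Value = 1
Step 2: sign = -, move left. Bounds: (0, 1). Value = 1/2
Step 3: sign = -, move left. Bounds: (0, 1/2). Value = 1/4
Step 4: sign = +, move right. Bounds: (1/4, 1/2). Value = 3/8
Step 5: sign = +, move right. Bounds: (3/8, 1/2). Value = 7/16
The surreal number with sign expansion +--++ is 7/16.

7/16


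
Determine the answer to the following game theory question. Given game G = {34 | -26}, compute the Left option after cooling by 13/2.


Original game: {34 | -26} (a switch {a | b} with a > b).
Cooling by t (for t below the temperature (a - b)/2 = 30) taxes each move by t: {a | b} cooled by t is {a - t | b + t}.
Cooling amount: t = 13/2
Cooled Left option: 34 - 13/2 = 55/2
Cooled Right option: -26 + 13/2 = -39/2
Cooled game: {55/2 | -39/2}
Left option = 55/2

55/2


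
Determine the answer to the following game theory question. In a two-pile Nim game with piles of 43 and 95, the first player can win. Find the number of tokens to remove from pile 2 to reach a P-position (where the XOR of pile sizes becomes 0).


Piles: 43 and 95
Current XOR: 43 XOR 95 = 116 (non-zero, so this is an N-position).
To make the XOR zero, we need to find a move that balances the piles.
For pile 2 (size 95): target = 95 XOR 116 = 43
We reduce pile 2 from 95 to 43.
Tokens removed: 95 - 43 = 52
Verification: 43 XOR 43 = 0

52


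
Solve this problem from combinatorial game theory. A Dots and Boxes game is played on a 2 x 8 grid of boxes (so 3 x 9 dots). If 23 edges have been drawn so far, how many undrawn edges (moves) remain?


Grid: 2 x 8 boxes, i.e. 3 rows and 9 columns of dots.
Horizontal edges: (rows + 1) * cols = 3 * 8 = 24
Vertical edges: rows * (cols + 1) = 2 * 9 = 18
Total edges: 24 + 18 = 42
Edges drawn: 23
Remaining: 42 - 23 = 19

19


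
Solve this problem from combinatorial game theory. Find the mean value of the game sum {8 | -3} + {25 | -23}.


G1 = {8 | -3}, G2 = {25 | -23}
Each is a switch {a | b} with numbers a > b; its mean value is (a + b)/2, and mean value is additive over game sums: m(G1 + G2) = m(G1) + m(G2).
Mean of G1 = (8 + (-3))/2 = 5/2 = 5/2
Mean of G2 = (25 + (-23))/2 = 2/2 = 1
Mean of G1 + G2 = 5/2 + 1 = 7/2

7/2


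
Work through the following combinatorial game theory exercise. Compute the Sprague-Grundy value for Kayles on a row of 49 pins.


Kayles: a move removes 1 or 2 adjacent pins from a contiguous row.
Removing pins from a row of k leaves two independent rows (a, b) with a + b = k - 1 (one pin) or a + b = k - 2 (two pins); an end removal gives a = 0.
By Sprague-Grundy, G(k) = mex{ G(a) XOR G(b) } over all these splits. G(0) = 0.
G(1): splits (0,0):0^0=0 -> mex({0}) = 1
G(2): splits (0,1):0^1=1 (0,0):0^0=0 -> mex({0, 1}) = 2
G(3): splits (0,2):0^2=2 (1,1):1^1=0 (0,1):0^1=1 -> mex({0, 1, 2}) = 3
G(4): splits (0,3):0^3=3 (1,2):1^2=3 (0,2):0^2=2 (1,1):1^1=0 -> mex({0, 2, 3}) = 1
G(5): splits (0,4):0^1=1 (1,3):1^3=2 (2,2):2^2=0 (0,3):0^3=3 (1,2):1^2=3 -> mex({0, 1, 2, 3}) = 4
G(6) = mex({0, 1, 2, 4}) = 3
G(7) = mex({0, 1, 3, 4, 5}) = 2
G(8) = mex({0, 2, 3, 5, 6}) = 1
G(9) = mex({0, 1, 2, 3, 6, 7}) = 4
G(10) = mex({0, 1, 3, 4, 5, 7}) = 2
G(11) = mex({0, 1, 2, 3, 4, 5}) = 6
G(12) = mex({0, 1, 2, 3, 5, 6, 7}) = 4
G(13) = mex({0, 2, 3, 4, 6, 7}) = 1
G(14) = mex({0, 1, 4, 5, 6, 7}) = 2
G(15) = mex({0, 1, 2, 3, 4, 5, 6}) = 7
G(16) = mex({0, 2, 3, 5, 6, 7}) = 1
G(17) = mex({0, 1, 2, 3, 5, 6, 7}) = 4
G(18) = mex({0, 1, 2, 4, 5, 6}) = 3
G(19) = mex({0, 1, 3, 4, 5, 7}) = 2
G(20) = mex({0, 2, 3, 4, 5, 6, 7}) = 1
G(21) = mex({0, 1, 2, 3, 5, 6, 7}) = 4
G(22) = mex({0, 1, 2, 3, 4, 5, 7}) = 6
G(23) = mex({0, 1, 2, 3, 4, 5, 6}) = 7
G(24) = mex({0, 1, 2, 3, 5, 6, 7}) = 4
G(25) = mex({0, 2, 3, 4, 6, 7}) = 1
G(26) = mex({0, 1, 3, 4, 5, 6, 7}) = 2
G(27) = mex({0, 1, 2, 3, 4, 5, 6, 7}) = 8
G(28) = mex({0, 1, 2, 3, 4, 6, 7, 8}) = 5
G(29) = mex({0, 1, 2, 3, 5, 6, 7, 8, 9}) = 4
G(30) = mex({0, 1, 2, 3, 4, 5, 6, 9, 10}) = 7
G(31) = mex({0, 1, 3, 4, 5, 7, 10, 11}) = 2
G(32) = mex({0, 2, 3, 4, 5, 6, 7, 9, 11}) = 1
G(33) = mex({0, 1, 2, 3, 4, 5, 6, 7, 9, 12}) = 8
G(34) = mex({0, 1, 2, 3, 4, 5, 7, 8, 11, 12}) = 6
G(35) = mex({0, 1, 2, 3, 4, 5, 6, 8, 9, 10, 11}) = 7
G(36) = mex({0, 1, 2, 3, 5, 6, 7, 9, 10}) = 4
G(37) = mex({0, 2, 3, 4, 6, 7, 9, 10, 11, 12}) = 1
G(38) = mex({0, 1, 3, 4, 5, 6, 7, 9, 10, 11, 12}) = 2
G(39) = mex({0, 1, 2, 4, 5, 6, 7, 9, 10, 12, 14}) = 3
G(40) = mex({0, 2, 3, 4, 6, 7, 11, 12, 14}) = 1
G(41) = mex({0, 1, 2, 3, 5, 6, 7, 9, 10, 11, 12}) = 4
G(42) = mex({0, 1, 2, 3, 4, 5, 6, 9, 10}) = 7
G(43) = mex({0, 1, 3, 4, 5, 7, 9, 10, 12, 15}) = 2
G(44) = mex({0, 2, 3, 4, 5, 6, 7, 9, 10, 12, 15}) = 1
G(45) = mex({0, 1, 2, 3, 4, 5, 6, 7, 9, 10, 12, 14}) = 8
G(46) = mex({0, 1, 3, 4, 5, 7, 8, 11, 12, 14}) = 2
G(47) = mex({0, 1, 2, 3, 4, 5, 6, 8, 9, 10, 11, 12}) = 7
G(48) = mex({0, 1, 2, 3, 5, 6, 7, 9, 10}) = 4
G(49) = mex({0, 2, 3, 4, 6, 7, 9, 10, 11, 12, 15}) = 1
Therefore G(49) = 1.

1


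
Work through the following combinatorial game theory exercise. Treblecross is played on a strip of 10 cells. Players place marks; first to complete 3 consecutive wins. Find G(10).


Treblecross: place X on empty cells; 3-in-a-row wins.
Playing within two cells of an existing X lets the opponent win at once, so sensible play treats the cells i-2..i+2 around each X as dead. The player left with no safe cell loses, so this is a normal-play take-away game on strips of safe cells.
Placing X at cell i (0-indexed) of a strip of k safe cells leaves independent strips of sizes max(0, i-2) and max(0, k-i-3). Hence G(k) = mex{ G(max(0,i-2)) XOR G(max(0,k-i-3)) : 0 <= i < k }, with G(0) = 0.
G(1): splits (0,0):0^0=0 -> mex({0}) = 1
G(2): splits (0,0):0^0=0 -> mex({0}) = 1
G(3): splits (0,0):0^0=0 -> mex({0}) = 1
G(4): splits (0,1):0^1=1 (0,0):0^0=0 -> mex({0, 1}) = 2
G(5): splits (0,2):0^1=1 (0,1):0^1=1 (0,0):0^0=0 -> mex({0, 1}) = 2
G(6) = mex({1}) = 0
G(7) = mex({0, 1, 2}) = 3
G(8) = mex({0, 1, 2}) = 3
G(9) = mex({0, 2}) = 1
G(10) = mex({0, 2, 3}) = 1
Therefore G(10) = 1.

1


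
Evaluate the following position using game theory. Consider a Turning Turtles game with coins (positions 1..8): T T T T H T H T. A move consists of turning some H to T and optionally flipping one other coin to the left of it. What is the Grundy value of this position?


Coins: T T T T H T H T
Key fact: a single head at position k behaves exactly like a Nim heap of size k (turning it to T and optionally flipping a coin at j < k corresponds to moving the heap from k to j, or to 0), and heads combine as a disjunctive sum (two heads at the same place would cancel, matching j XOR j = 0). So the Nim-value is the XOR of the 1-indexed positions of the heads.
Face-up positions (1-indexed): [5, 7]
XOR 0 with 5: 0 XOR 5 = 5
XOR 5 with 7: 5 XOR 7 = 2
Nim-value = 2

2


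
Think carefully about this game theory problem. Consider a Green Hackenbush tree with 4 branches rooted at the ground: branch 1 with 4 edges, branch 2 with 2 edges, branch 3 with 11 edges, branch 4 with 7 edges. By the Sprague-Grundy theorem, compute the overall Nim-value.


The tree has 4 branches from the ground vertex.
In Green Hackenbush, the Nim-value of a simple path of length k is k.
Branch 1: length 4, Nim-value = 4
Branch 2: length 2, Nim-value = 2
Branch 3: length 11, Nim-value = 11
Branch 4: length 7, Nim-value = 7
Total Nim-value = XOR of all branch values:
0 XOR 4 = 4
4 XOR 2 = 6
6 XOR 11 = 13
13 XOR 7 = 10
Nim-value of the tree = 10

10


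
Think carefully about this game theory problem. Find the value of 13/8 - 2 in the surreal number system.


x = 13/8, y = 2
Converting to common denominator: 8
x = 13/8, y = 16/8
x - y = 13/8 - 2 = -3/8

-3/8


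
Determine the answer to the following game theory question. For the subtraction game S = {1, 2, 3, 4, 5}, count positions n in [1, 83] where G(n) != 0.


Subtraction set S = {1, 2, 3, 4, 5}, so G(n) = n mod 6.
G(n) = 0 when n is a multiple of 6.
Multiples of 6 in [1, 83]: 13
N-positions (nonzero Grundy) = 83 - 13 = 70

70


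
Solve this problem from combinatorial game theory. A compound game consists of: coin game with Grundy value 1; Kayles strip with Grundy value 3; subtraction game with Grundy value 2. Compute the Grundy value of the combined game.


By the Sprague-Grundy theorem, the Grundy value of a sum of games is the XOR of individual Grundy values.
coin game: Grundy value = 1. Running XOR: 0 XOR 1 = 1
Kayles strip: Grundy value = 3. Running XOR: 1 XOR 3 = 2
subtraction game: Grundy value = 2. Running XOR: 2 XOR 2 = 0
The combined Grundy value is 0.

0


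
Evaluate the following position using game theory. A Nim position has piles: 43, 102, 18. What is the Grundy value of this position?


We need the XOR (exclusive or) of all pile sizes.
After XOR-ing pile 1 (size 43): 0 XOR 43 = 43
After XOR-ing pile 2 (size 102): 43 XOR 102 = 77
After XOR-ing pile 3 (size 18): 77 XOR 18 = 95
The Nim-value of this position is 95.

95


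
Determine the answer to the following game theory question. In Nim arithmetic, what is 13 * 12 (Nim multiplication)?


Nim multiplication is bilinear over XOR: (u XOR v) * w = (u*w) XOR (v*w).
So we split each operand into its bit components and XOR the pairwise Nim products.
13 = 1 + 4 + 8 (as XOR of powers of 2).
12 = 4 + 8 (as XOR of powers of 2).
Using the standard Nim-product table on single bits:
  2*2 = 3,   2*4 = 8,   2*8 = 12,
  4*4 = 6,   4*8 = 11,  8*8 = 13,
and  1*x = x (identity), k*l = l*k (commutative).
Pairwise Nim products:
  1 * 4 = 4
  1 * 8 = 8
  4 * 4 = 6
  4 * 8 = 11
  8 * 4 = 11
  8 * 8 = 13
XOR them: 4 XOR 8 XOR 6 XOR 11 XOR 11 XOR 13 = 7.
Result: 13 * 12 = 7 (in Nim).

7


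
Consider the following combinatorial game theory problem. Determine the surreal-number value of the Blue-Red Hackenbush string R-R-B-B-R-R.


Edges (from ground): R-R-B-B-R-R
By Berlekamp's sign-expansion rule, a Blue-Red Hackenbush stalk has the value of the surreal number whose sign sequence is the edge sequence with B -> + and R -> -.
Sign sequence: --++--
Trace the sign expansion in the surreal number tree, starting from 0:
Edge 1: R (sign -) -> bounds (-inf, 0), value = -1
Edge 2: R (sign -) -> bounds (-inf, -1), value = -2
Edge 3: B (sign +) -> bounds (-2, -1), value = -3/2
Edge 4: B (sign +) -> bounds (-3/2, -1), value = -5/4
Edge 5: R (sign -) -> bounds (-3/2, -5/4), value = -11/8
Edge 6: R (sign -) -> bounds (-3/2, -11/8), value = -23/16
Game value = -23/16

-23/16


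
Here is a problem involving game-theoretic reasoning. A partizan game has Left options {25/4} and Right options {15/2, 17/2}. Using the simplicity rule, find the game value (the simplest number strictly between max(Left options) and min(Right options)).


Left options: {25/4}, max = 25/4
Right options: {15/2, 17/2}, min = 15/2
All options are numbers and max(Left) < min(Right), so by the simplicity theorem the value is the simplest (earliest-born) number strictly between 25/4 and 15/2.
The only integer strictly between 25/4 and 15/2 is 7.
No non-integer in the interval can be simpler: if x is a non-integer in the interval, then floor(x) or ceil(x) also lies in the interval (the interval contains an integer), and both are proper prefixes of x's sign expansion, i.e. born earlier. So the game value is 7.
Game value = 7

7


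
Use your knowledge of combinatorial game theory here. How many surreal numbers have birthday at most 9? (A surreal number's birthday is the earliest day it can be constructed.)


Day 0: {|} = 0 is born. Count = 1.
Day n: the number of surreal numbers born by day n is 2^(n+1) - 1.
By day 0: 2^1 - 1 = 1
By day 1: 2^2 - 1 = 3
By day 2: 2^3 - 1 = 7
By day 3: 2^4 - 1 = 15
By day 4: 2^5 - 1 = 31
By day 5: 2^6 - 1 = 63
By day 6: 2^7 - 1 = 127
By day 7: 2^8 - 1 = 255
By day 8: 2^9 - 1 = 511
By day 9: 2^10 - 1 = 1023
By day 9: 1023 surreal numbers.

1023


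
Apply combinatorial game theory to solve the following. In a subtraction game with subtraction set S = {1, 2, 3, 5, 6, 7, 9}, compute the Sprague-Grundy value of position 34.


The subtraction set is S = {1, 2, 3, 5, 6, 7, 9}.
G(k) = mex{ G(k - s) : s in S, s <= k }. We compute iteratively: G(0) = 0.
G(1) = mex({0}) = 1
G(2) = mex({0, 1}) = 2
G(3) = mex({0, 1, 2}) = 3
G(4) = mex({1, 2, 3}) = 0
G(5) = mex({0, 2, 3}) = 1
G(6) = mex({0, 1, 3}) = 2
G(7) = mex({0, 1, 2}) = 3
G(8) = mex({1, 2, 3}) = 0
G(9) = mex({0, 2, 3}) = 1
G(10) = mex({0, 1, 3}) = 2
G(11) = mex({0, 1, 2}) = 3
G(12) = mex({1, 2, 3}) = 0
Observe that G(4)..G(12) = 0, 1, 2, 3, 0, 1, 2, 3, 0 repeats G(0)..G(8) = 0, 1, 2, 3, 0, 1, 2, 3, 0.
For k >= max(S) = 9, G(k) is determined by the previous 9 values G(k-9)..G(k-1); a window of 9 consecutive values has recurred shifted by 4, so by induction G(k + 4) = G(k) for all k >= 0: the sequence is periodic from the start with period 4.
One period: G(0..3) = 0, 1, 2, 3.
34 mod 4 = 2, so G(34) = G(2) = 2.

2


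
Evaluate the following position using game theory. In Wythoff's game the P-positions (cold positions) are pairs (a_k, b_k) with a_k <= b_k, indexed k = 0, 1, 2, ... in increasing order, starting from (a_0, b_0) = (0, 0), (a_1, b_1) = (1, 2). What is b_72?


By Wythoff's theorem, a_k = floor(k * phi) and b_k = floor(k * phi^2) = a_k + k, where phi = (1 + sqrt(5))/2 is the golden ratio.
phi = (1 + sqrt(5))/2 = 1.618034
phi^2 = phi + 1 = 2.618034
k = 72
k * phi^2 = 72 * 2.618034 = 188.498447
b_72 = floor(k * phi^2) = 188 (check: a_72 + k = 116 + 72 = 188)

188


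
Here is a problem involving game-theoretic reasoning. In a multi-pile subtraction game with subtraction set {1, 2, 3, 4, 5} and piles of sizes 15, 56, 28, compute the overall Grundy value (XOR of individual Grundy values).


Subtraction set: {1, 2, 3, 4, 5}
For this subtraction set, G(n) = n mod 6 (period = max + 1 = 6).
Pile 1 (size 15): G(15) = 15 mod 6 = 3
Pile 2 (size 56): G(56) = 56 mod 6 = 2
Pile 3 (size 28): G(28) = 28 mod 6 = 4
Total Grundy value = XOR of all: 3 XOR 2 XOR 4 = 5

5


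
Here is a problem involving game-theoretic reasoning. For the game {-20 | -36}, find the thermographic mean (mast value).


Game = {-20 | -36}, a switch {a | b} with numbers a > b.
Its thermograph has left wall a - t and right wall b + t, which meet at t = (a - b)/2, where both equal (a + b)/2. So the mast (mean value) is at (a + b)/2.
Mean = (-20 + (-36))/2 = -56/2 = -28

-28


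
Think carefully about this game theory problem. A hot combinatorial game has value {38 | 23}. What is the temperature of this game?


The game is {38 | 23}, a switch {a | b} with numbers a > b.
Cooling {a | b} by t gives {a - t | b + t}, which stops being hot when a - t = b + t, i.e. at t = (a - b)/2. So the temperature of a switch is (a - b)/2.
Temperature = (Left option - Right option) / 2
= (38 - (23)) / 2
= 15 / 2
= 15/2

15/2


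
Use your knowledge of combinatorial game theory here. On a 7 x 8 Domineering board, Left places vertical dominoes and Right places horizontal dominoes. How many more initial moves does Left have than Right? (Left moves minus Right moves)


Board is 7 x 8 (rows x cols).
Left (vertical) placements: (rows-1) * cols = 6 * 8 = 48
Right (horizontal) placements: rows * (cols-1) = 7 * 7 = 49
Advantage = Left - Right = 48 - 49 = -1

-1


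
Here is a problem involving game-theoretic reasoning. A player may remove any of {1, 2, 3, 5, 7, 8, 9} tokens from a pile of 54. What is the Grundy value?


The subtraction set is S = {1, 2, 3, 5, 7, 8, 9}.
G(k) = mex{ G(k - s) : s in S, s <= k }. We compute iteratively: G(0) = 0.
G(1) = mex({0}) = 1
G(2) = mex({0, 1}) = 2
G(3) = mex({0, 1, 2}) = 3
G(4) = mex({1, 2, 3}) = 0
G(5) = mex({0, 2, 3}) = 1
G(6) = mex({0, 1, 3}) = 2
G(7) = mex({0, 1, 2}) = 3
G(8) = mex({0, 1, 2, 3}) = 4
G(9) = mex({0, 1, 2, 3, 4}) = 5
G(10) = mex({1, 2, 3, 4, 5}) = 0
G(11) = mex({0, 2, 3, 4, 5}) = 1
G(12) = mex({0, 1, 3, 5}) = 2
G(13) = mex({0, 1, 2, 4}) = 3
G(14) = mex({1, 2, 3, 5}) = 0
G(15) = mex({0, 2, 3, 4}) = 1
G(16) = mex({0, 1, 3, 4, 5}) = 2
G(17) = mex({0, 1, 2, 4, 5}) = 3
G(18) = mex({0, 1, 2, 3, 5}) = 4
Observe that G(10)..G(18) = 0, 1, 2, 3, 0, 1, 2, 3, 4 repeats G(0)..G(8) = 0, 1, 2, 3, 0, 1, 2, 3, 4.
For k >= max(S) = 9, G(k) is determined by the previous 9 values G(k-9)..G(k-1); a window of 9 consecutive values has recurred shifted by 10, so by induction G(k + 10) = G(k) for all k >= 0: the sequence is periodic from the start with period 10.
One period: G(0..9) = 0, 1, 2, 3, 0, 1, 2, 3, 4, 5.
54 mod 10 = 4, so G(54) = G(4) = 0.

0


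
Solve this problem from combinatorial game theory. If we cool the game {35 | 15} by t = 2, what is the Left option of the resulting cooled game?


Original game: {35 | 15} (a switch {a | b} with a > b).
Cooling by t (for t below the temperature (a - b)/2 = 10) taxes each move by t: {a | b} cooled by t is {a - t | b + t}.
Cooling amount: t = 2
Cooled Left option: 35 - 2 = 33
Cooled Right option: 15 + 2 = 17
Cooled game: {33 | 17}
Left option = 33

33


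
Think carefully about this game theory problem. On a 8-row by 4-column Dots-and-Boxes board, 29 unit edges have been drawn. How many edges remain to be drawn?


Grid: 8 x 4 boxes, i.e. 9 rows and 5 columns of dots.
Horizontal edges: (rows + 1) * cols = 9 * 4 = 36
Vertical edges: rows * (cols + 1) = 8 * 5 = 40
Total edges: 36 + 40 = 76
Edges drawn: 29
Remaining: 76 - 29 = 47

47


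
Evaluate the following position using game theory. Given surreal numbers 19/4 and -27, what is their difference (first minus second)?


x = 19/4, y = -27
Converting to common denominator: 4
x = 19/4, y = -108/4
x - y = 19/4 - -27 = 127/4

127/4


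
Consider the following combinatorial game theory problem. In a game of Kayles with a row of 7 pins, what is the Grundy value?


Kayles: a move removes 1 or 2 adjacent pins from a contiguous row.
Removing pins from a row of k leaves two independent rows (a, b) with a + b = k - 1 (one pin) or a + b = k - 2 (two pins); an end removal gives a = 0.
By Sprague-Grundy, G(k) = mex{ G(a) XOR G(b) } over all these splits. G(0) = 0.
G(1): splits (0,0):0^0=0 -> mex({0}) = 1
G(2): splits (0,1):0^1=1 (0,0):0^0=0 -> mex({0, 1}) = 2
G(3): splits (0,2):0^2=2 (1,1):1^1=0 (0,1):0^1=1 -> mex({0, 1, 2}) = 3
G(4): splits (0,3):0^3=3 (1,2):1^2=3 (0,2):0^2=2 (1,1):1^1=0 -> mex({0, 2, 3}) = 1
G(5): splits (0,4):0^1=1 (1,3):1^3=2 (2,2):2^2=0 (0,3):0^3=3 (1,2):1^2=3 -> mex({0, 1, 2, 3}) = 4
G(6) = mex({0, 1, 2, 4}) = 3
G(7) = mex({0, 1, 3, 4, 5}) = 2
Therefore G(7) = 2.

2


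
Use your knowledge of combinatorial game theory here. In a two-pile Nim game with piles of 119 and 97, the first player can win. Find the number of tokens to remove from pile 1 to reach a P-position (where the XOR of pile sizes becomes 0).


Piles: 119 and 97
Current XOR: 119 XOR 97 = 22 (non-zero, so this is an N-position).
To make the XOR zero, we need to find a move that balances the piles.
For pile 1 (size 119): target = 119 XOR 22 = 97
We reduce pile 1 from 119 to 97.
Tokens removed: 119 - 97 = 22
Verification: 97 XOR 97 = 0

22


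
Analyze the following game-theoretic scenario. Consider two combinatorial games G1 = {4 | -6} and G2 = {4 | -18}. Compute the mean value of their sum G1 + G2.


G1 = {4 | -6}, G2 = {4 | -18}
Each is a switch {a | b} with numbers a > b; its mean value is (a + b)/2, and mean value is additive over game sums: m(G1 + G2) = m(G1) + m(G2).
Mean of G1 = (4 + (-6))/2 = -2/2 = -1
Mean of G2 = (4 + (-18))/2 = -14/2 = -7
Mean of G1 + G2 = -1 + -7 = -8

-8


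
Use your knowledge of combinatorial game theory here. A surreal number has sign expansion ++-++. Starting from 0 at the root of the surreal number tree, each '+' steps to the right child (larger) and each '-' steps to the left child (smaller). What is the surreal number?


Sign expansion: ++-++
Rule: track bounds (lo, hi), initially (-inf, +inf). On '+', the current value becomes lo and we move to the simplest number in (value, hi): value + 1 if hi = +inf, otherwise the midpoint (value + hi)/2. On '-', the current value becomes hi and we move to value - 1 if lo = -inf, otherwise the midpoint (lo + value)/2.
Start at 0.
Step 1: sign = +, move right. Bounds: (0, +inf). Value = 1
Step 2: sign = +, move right. Bounds: (1, +inf). Value = 2
Step 3: sign = -, move left. Bounds: (1, 2). Value = 3/2
Step 4: sign = +, move right. Bounds: (3/2, 2). Value = 7/4
Step 5: sign = +, move right. Bounds: (7/4, 2). Value = 15/8
The surreal number with sign expansion ++-++ is 15/8.

15/8


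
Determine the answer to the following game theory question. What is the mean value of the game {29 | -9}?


Game = {29 | -9}, a switch {a | b} with numbers a > b.
Its thermograph has left wall a - t and right wall b + t, which meet at t = (a - b)/2, where both equal (a + b)/2. So the mast (mean value) is at (a + b)/2.
Mean = (29 + (-9))/2 = 20/2 = 10

10


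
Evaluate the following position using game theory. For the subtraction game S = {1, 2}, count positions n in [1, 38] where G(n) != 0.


Subtraction set S = {1, 2}, so G(n) = n mod 3.
G(n) = 0 when n is a multiple of 3.
Multiples of 3 in [1, 38]: 12
N-positions (nonzero Grundy) = 38 - 12 = 26

26


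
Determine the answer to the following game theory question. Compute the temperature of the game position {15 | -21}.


The game is {15 | -21}, a switch {a | b} with numbers a > b.
Cooling {a | b} by t gives {a - t | b + t}, which stops being hot when a - t = b + t, i.e. at t = (a - b)/2. So the temperature of a switch is (a - b)/2.
Temperature = (Left option - Right option) / 2
= (15 - (-21)) / 2
= 36 / 2
= 18

18


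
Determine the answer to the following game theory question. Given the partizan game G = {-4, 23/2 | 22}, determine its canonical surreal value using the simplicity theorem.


Left options: {-4, 23/2}, max = 23/2
Right options: {22}, min = 22
All options are numbers and max(Left) < min(Right), so by the simplicity theorem the value is the simplest (earliest-born) number strictly between 23/2 and 22.
Integers 12 through 21 all lie strictly between 23/2 and 22.
Among integers, the simplest (lowest birthday = smallest |n|; 0 is born on day 0, +-n on day n) is 12.
No non-integer in the interval can be simpler: if x is a non-integer in the interval, then floor(x) or ceil(x) also lies in the interval (the interval contains an integer), and both are proper prefixes of x's sign expansion, i.e. born earlier. So the game value is 12.
Game value = 12

12


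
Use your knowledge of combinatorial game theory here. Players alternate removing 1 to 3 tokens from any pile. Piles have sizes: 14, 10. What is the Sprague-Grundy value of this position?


Subtraction set: {1, 2, 3}
For this subtraction set, G(n) = n mod 4 (period = max + 1 = 4).
Pile 1 (size 14): G(14) = 14 mod 4 = 2
Pile 2 (size 10): G(10) = 10 mod 4 = 2
Total Grundy value = XOR of all: 2 XOR 2 = 0

0


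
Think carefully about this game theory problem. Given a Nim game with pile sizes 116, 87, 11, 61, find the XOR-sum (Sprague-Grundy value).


We need the XOR (exclusive or) of all pile sizes.
After XOR-ing pile 1 (size 116): 0 XOR 116 = 116
After XOR-ing pile 2 (size 87): 116 XOR 87 = 35
After XOR-ing pile 3 (size 11): 35 XOR 11 = 40
After XOR-ing pile 4 (size 61): 40 XOR 61 = 21
The Nim-value of this position is 21.

21


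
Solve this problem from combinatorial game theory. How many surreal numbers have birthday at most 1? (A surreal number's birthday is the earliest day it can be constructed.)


Day 0: {|} = 0 is born. Count = 1.
Day n: the number of surreal numbers born by day n is 2^(n+1) - 1.
By day 0: 2^1 - 1 = 1
By day 1: 2^2 - 1 = 3
By day 1: 3 surreal numbers.

3


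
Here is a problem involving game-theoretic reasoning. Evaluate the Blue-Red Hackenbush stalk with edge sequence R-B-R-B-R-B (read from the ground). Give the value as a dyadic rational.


Edges (from ground): R-B-R-B-R-B
By Berlekamp's sign-expansion rule, a Blue-Red Hackenbush stalk has the value of the surreal number whose sign sequence is the edge sequence with B -> + and R -> -.
Sign sequence: -+-+-+
Trace the sign expansion in the surreal number tree, starting from 0:
Edge 1: R (sign -) -> bounds (-inf, 0), value = -1
Edge 2: B (sign +) -> bounds (-1, 0), value = -1/2
Edge 3: R (sign -) -> bounds (-1, -1/2), value = -3/4
Edge 4: B (sign +) -> bounds (-3/4, -1/2), value = -5/8
Edge 5: R (sign -) -> bounds (-3/4, -5/8), value = -11/16
Edge 6: B (sign +) -> bounds (-11/16, -5/8), value = -21/32
Game value = -21/32

-21/32


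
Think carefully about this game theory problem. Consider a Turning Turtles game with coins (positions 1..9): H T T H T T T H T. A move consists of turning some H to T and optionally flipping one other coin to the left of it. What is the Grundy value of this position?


Coins: H T T H T T T H T
Key fact: a single head at position k behaves exactly like a Nim heap of size k (turning it to T and optionally flipping a coin at j < k corresponds to moving the heap from k to j, or to 0), and heads combine as a disjunctive sum (two heads at the same place would cancel, matching j XOR j = 0). So the Nim-value is the XOR of the 1-indexed positions of the heads.
Face-up positions (1-indexed): [1, 4, 8]
XOR 0 with 1: 0 XOR 1 = 1
XOR 1 with 4: 1 XOR 4 = 5
XOR 5 with 8: 5 XOR 8 = 13
Nim-value = 13

13


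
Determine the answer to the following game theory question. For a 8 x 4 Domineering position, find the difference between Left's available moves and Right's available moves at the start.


Board is 8 x 4 (rows x cols).
Left (vertical) placements: (rows-1) * cols = 7 * 4 = 28
Right (horizontal) placements: rows * (cols-1) = 8 * 3 = 24
Advantage = Left - Right = 28 - 24 = 4

4


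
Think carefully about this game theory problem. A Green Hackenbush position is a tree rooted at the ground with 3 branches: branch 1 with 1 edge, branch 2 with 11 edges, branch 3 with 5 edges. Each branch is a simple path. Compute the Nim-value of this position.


The tree has 3 branches from the ground vertex.
In Green Hackenbush, the Nim-value of a simple path of length k is k.
Branch 1: length 1, Nim-value = 1
Branch 2: length 11, Nim-value = 11
Branch 3: length 5, Nim-value = 5
Total Nim-value = XOR of all branch values:
0 XOR 1 = 1
1 XOR 11 = 10
10 XOR 5 = 15
Nim-value of the tree = 15

15


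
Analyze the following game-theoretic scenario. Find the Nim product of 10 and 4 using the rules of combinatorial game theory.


Nim multiplication is bilinear over XOR: (u XOR v) * w = (u*w) XOR (v*w).
So we split each operand into its bit components and XOR the pairwise Nim products.
10 = 2 + 8 (as XOR of powers of 2).
4 = 4 (as XOR of powers of 2).
Using the standard Nim-product table on single bits:
  2*2 = 3,   2*4 = 8,   2*8 = 12,
  4*4 = 6,   4*8 = 11,  8*8 = 13,
and  1*x = x (identity), k*l = l*k (commutative).
Pairwise Nim products:
  2 * 4 = 8
  8 * 4 = 11
XOR them: 8 XOR 11 = 3.
Result: 10 * 4 = 3 (in Nim).

3


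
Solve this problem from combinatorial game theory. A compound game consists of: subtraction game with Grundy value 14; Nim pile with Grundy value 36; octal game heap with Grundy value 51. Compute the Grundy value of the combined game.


By the Sprague-Grundy theorem, the Grundy value of a sum of games is the XOR of individual Grundy values.
subtraction game: Grundy value = 14. Running XOR: 0 XOR 14 = 14
Nim pile: Grundy value = 36. Running XOR: 14 XOR 36 = 42
octal game heap: Grundy value = 51. Running XOR: 42 XOR 51 = 25
The combined Grundy value is 25.

25


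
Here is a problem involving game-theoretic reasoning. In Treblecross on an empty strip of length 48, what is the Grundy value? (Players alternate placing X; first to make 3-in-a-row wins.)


Treblecross: place X on empty cells; 3-in-a-row wins.
Playing within two cells of an existing X lets the opponent win at once, so sensible play treats the cells i-2..i+2 around each X as dead. The player left with no safe cell loses, so this is a normal-play take-away game on strips of safe cells.
Placing X at cell i (0-indexed) of a strip of k safe cells leaves independent strips of sizes max(0, i-2) and max(0, k-i-3). Hence G(k) = mex{ G(max(0,i-2)) XOR G(max(0,k-i-3)) : 0 <= i < k }, with G(0) = 0.
G(1): splits (0,0):0^0=0 -> mex({0}) = 1
G(2): splits (0,0):0^0=0 -> mex({0}) = 1
G(3): splits (0,0):0^0=0 -> mex({0}) = 1
G(4): splits (0,1):0^1=1 (0,0):0^0=0 -> mex({0, 1}) = 2
G(5): splits (0,2):0^1=1 (0,1):0^1=1 (0,0):0^0=0 -> mex({0, 1}) = 2
G(6) = mex({1}) = 0
G(7) = mex({0, 1, 2}) = 3
G(8) = mex({0, 1, 2}) = 3
G(9) = mex({0, 2}) = 1
G(10) = mex({0, 2, 3}) = 1
G(11) = mex({0, 3}) = 1
G(12) = mex({1, 3}) = 0
G(13) = mex({0, 1, 2, 3}) = 4
G(14) = mex({0, 1, 2}) = 3
G(15) = mex({0, 1, 2}) = 3
G(16) = mex({0, 1, 2, 4}) = 3
G(17) = mex({0, 1, 3, 4}) = 2
G(18) = mex({0, 1, 3, 4}) = 2
G(19) = mex({0, 1, 3, 5}) = 2
G(20) = mex({0, 1, 2, 3, 5}) = 4
G(21) = mex({0, 1, 2, 3, 5}) = 4
G(22) = mex({1, 2, 6}) = 0
G(23) = mex({0, 1, 2, 3, 4, 6}) = 5
G(24) = mex({0, 1, 2, 3, 4}) = 5
G(25) = mex({0, 1, 3, 4, 7}) = 2
G(26) = mex({0, 1, 3, 4, 5, 7}) = 2
G(27) = mex({0, 1, 3, 5}) = 2
G(28) = mex({0, 1, 2, 5}) = 3
G(29) = mex({0, 1, 2, 4, 5, 6}) = 3
G(30) = mex({1, 2, 4, 6}) = 0
G(31) = mex({0, 1, 2, 3, 4, 6}) = 5
G(32) = mex({1, 2, 3, 4, 7}) = 0
G(33) = mex({0, 3, 7}) = 1
G(34) = mex({0, 2, 3, 5, 7}) = 1
G(35) = mex({0, 2, 3, 5, 6}) = 1
G(36) = mex({0, 1, 2, 5, 6}) = 3
G(37) = mex({0, 1, 2, 4, 5, 6}) = 3
G(38) = mex({0, 1, 2, 4}) = 3
G(39) = mex({0, 1, 2, 3, 4, 7}) = 5
G(40) = mex({0, 1, 2, 3, 4, 5, 7}) = 6
G(41) = mex({0, 1, 2, 3, 5, 7}) = 4
G(42) = mex({0, 1, 2, 3, 5, 6, 7}) = 4
G(43) = mex({0, 2, 3, 5, 6}) = 1
G(44) = mex({1, 2, 3, 4, 5, 6}) = 0
G(45) = mex({0, 1, 2, 3, 4, 6, 7}) = 5
G(46) = mex({0, 1, 2, 3, 4, 7}) = 5
G(47) = mex({0, 1, 2, 3, 4, 5, 7}) = 6
G(48) = mex({0, 1, 2, 3, 4, 5, 7}) = 6
Therefore G(48) = 6.

6


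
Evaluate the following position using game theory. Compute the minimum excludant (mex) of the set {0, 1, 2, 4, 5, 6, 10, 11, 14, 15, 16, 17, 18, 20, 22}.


Set = {0, 1, 2, 4, 5, 6, 10, 11, 14, 15, 16, 17, 18, 20, 22}
0 is in the set.
1 is in the set.
2 is in the set.
3 is NOT in the set. This is the mex.
mex = 3

3


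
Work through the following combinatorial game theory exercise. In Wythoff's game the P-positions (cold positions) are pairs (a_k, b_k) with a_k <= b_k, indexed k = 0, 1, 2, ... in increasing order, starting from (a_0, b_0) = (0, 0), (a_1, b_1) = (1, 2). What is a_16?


By Wythoff's theorem, a_k = floor(k * phi) and b_k = floor(k * phi^2) = a_k + k, where phi = (1 + sqrt(5))/2 is the golden ratio.
phi = (1 + sqrt(5))/2 = 1.618034
k = 16
k * phi = 16 * 1.618034 = 25.888544
a_16 = floor(k * phi) = 25

25


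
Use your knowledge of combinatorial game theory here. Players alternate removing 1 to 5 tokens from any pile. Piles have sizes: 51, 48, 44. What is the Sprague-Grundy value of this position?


Subtraction set: {1, 2, 3, 4, 5}
For this subtraction set, G(n) = n mod 6 (period = max + 1 = 6).
Pile 1 (size 51): G(51) = 51 mod 6 = 3
Pile 2 (size 48): G(48) = 48 mod 6 = 0
Pile 3 (size 44): G(44) = 44 mod 6 = 2
Total Grundy value = XOR of all: 3 XOR 0 XOR 2 = 1

1


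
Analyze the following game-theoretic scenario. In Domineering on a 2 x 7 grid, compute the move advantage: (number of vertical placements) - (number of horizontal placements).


Board is 2 x 7 (rows x cols).
Left (vertical) placements: (rows-1) * cols = 1 * 7 = 7
Right (horizontal) placements: rows * (cols-1) = 2 * 6 = 12
Advantage = Left - Right = 7 - 12 = -5

-5


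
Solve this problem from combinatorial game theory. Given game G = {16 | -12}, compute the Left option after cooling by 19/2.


Original game: {16 | -12} (a switch {a | b} with a > b).
Cooling by t (for t below the temperature (a - b)/2 = 14) taxes each move by t: {a | b} cooled by t is {a - t | b + t}.
Cooling amount: t = 19/2
Cooled Left option: 16 - 19/2 = 13/2
Cooled Right option: -12 + 19/2 = -5/2
Cooled game: {13/2 | -5/2}
Left option = 13/2

13/2


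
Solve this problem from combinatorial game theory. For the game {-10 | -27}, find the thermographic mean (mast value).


Game = {-10 | -27}, a switch {a | b} with numbers a > b.
Its thermograph has left wall a - t and right wall b + t, which meet at t = (a - b)/2, where both equal (a + b)/2. So the mast (mean value) is at (a + b)/2.
Mean = (-10 + (-27))/2 = -37/2 = -37/2

-37/2


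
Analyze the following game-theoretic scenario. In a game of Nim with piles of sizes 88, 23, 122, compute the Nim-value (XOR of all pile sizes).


We need the XOR (exclusive or) of all pile sizes.
After XOR-ing pile 1 (size 88): 0 XOR 88 = 88
After XOR-ing pile 2 (size 23): 88 XOR 23 = 79
After XOR-ing pile 3 (size 122): 79 XOR 122 = 53
The Nim-value of this position is 53.

53


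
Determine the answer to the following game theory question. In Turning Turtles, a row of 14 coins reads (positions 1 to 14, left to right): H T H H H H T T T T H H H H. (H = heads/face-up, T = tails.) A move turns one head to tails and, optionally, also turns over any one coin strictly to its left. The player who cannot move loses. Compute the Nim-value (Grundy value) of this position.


Coins: H T H H H H T T T T H H H H
Key fact: a single head at position k behaves exactly like a Nim heap of size k (turning it to T and optionally flipping a coin at j < k corresponds to moving the heap from k to j, or to 0), and heads combine as a disjunctive sum (two heads at the same place would cancel, matching j XOR j = 0). So the Nim-value is the XOR of the 1-indexed positions of the heads.
Face-up positions (1-indexed): [1, 3, 4, 5, 6, 11, 12, 13, 14]
XOR 0 with 1: 0 XOR 1 = 1
XOR 1 with 3: 1 XOR 3 = 2
XOR 2 with 4: 2 XOR 4 = 6
XOR 6 with 5: 6 XOR 5 = 3
XOR 3 with 6: 3 XOR 6 = 5
XOR 5 with 11: 5 XOR 11 = 14
XOR 14 with 12: 14 XOR 12 = 2
XOR 2 with 13: 2 XOR 13 = 15
XOR 15 with 14: 15 XOR 14 = 1
Nim-value = 1

1


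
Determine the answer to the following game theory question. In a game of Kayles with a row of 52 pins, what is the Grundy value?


Kayles: a move removes 1 or 2 adjacent pins from a contiguous row.
Removing pins from a row of k leaves two independent rows (a, b) with a + b = k - 1 (one pin) or a + b = k - 2 (two pins); an end removal gives a = 0.
By Sprague-Grundy, G(k) = mex{ G(a) XOR G(b) } over all these splits. G(0) = 0.
G(1): splits (0,0):0^0=0 -> mex({0}) = 1
G(2): splits (0,1):0^1=1 (0,0):0^0=0 -> mex({0, 1}) = 2
G(3): splits (0,2):0^2=2 (1,1):1^1=0 (0,1):0^1=1 -> mex({0, 1, 2}) = 3
G(4): splits (0,3):0^3=3 (1,2):1^2=3 (0,2):0^2=2 (1,1):1^1=0 -> mex({0, 2, 3}) = 1
G(5): splits (0,4):0^1=1 (1,3):1^3=2 (2,2):2^2=0 (0,3):0^3=3 (1,2):1^2=3 -> mex({0, 1, 2, 3}) = 4
G(6) = mex({0, 1, 2, 4}) = 3
G(7) = mex({0, 1, 3, 4, 5}) = 2
G(8) = mex({0, 2, 3, 5, 6}) = 1
G(9) = mex({0, 1, 2, 3, 6, 7}) = 4
G(10) = mex({0, 1, 3, 4, 5, 7}) = 2
G(11) = mex({0, 1, 2, 3, 4, 5}) = 6
G(12) = mex({0, 1, 2, 3, 5, 6, 7}) = 4
G(13) = mex({0, 2, 3, 4, 6, 7}) = 1
G(14) = mex({0, 1, 4, 5, 6, 7}) = 2
G(15) = mex({0, 1, 2, 3, 4, 5, 6}) = 7
G(16) = mex({0, 2, 3, 5, 6, 7}) = 1
G(17) = mex({0, 1, 2, 3, 5, 6, 7}) = 4
G(18) = mex({0, 1, 2, 4, 5, 6}) = 3
G(19) = mex({0, 1, 3, 4, 5, 7}) = 2
G(20) = mex({0, 2, 3, 4, 5, 6, 7}) = 1
G(21) = mex({0, 1, 2, 3, 5, 6, 7}) = 4
G(22) = mex({0, 1, 2, 3, 4, 5, 7}) = 6
G(23) = mex({0, 1, 2, 3, 4, 5, 6}) = 7
G(24) = mex({0, 1, 2, 3, 5, 6, 7}) = 4
G(25) = mex({0, 2, 3, 4, 6, 7}) = 1
G(26) = mex({0, 1, 3, 4, 5, 6, 7}) = 2
G(27) = mex({0, 1, 2, 3, 4, 5, 6, 7}) = 8
G(28) = mex({0, 1, 2, 3, 4, 6, 7, 8}) = 5
G(29) = mex({0, 1, 2, 3, 5, 6, 7, 8, 9}) = 4
G(30) = mex({0, 1, 2, 3, 4, 5, 6, 9, 10}) = 7
G(31) = mex({0, 1, 3, 4, 5, 7, 10, 11}) = 2
G(32) = mex({0, 2, 3, 4, 5, 6, 7, 9, 11}) = 1
G(33) = mex({0, 1, 2, 3, 4, 5, 6, 7, 9, 12}) = 8
G(34) = mex({0, 1, 2, 3, 4, 5, 7, 8, 11, 12}) = 6
G(35) = mex({0, 1, 2, 3, 4, 5, 6, 8, 9, 10, 11}) = 7
G(36) = mex({0, 1, 2, 3, 5, 6, 7, 9, 10}) = 4
G(37) = mex({0, 2, 3, 4, 6, 7, 9, 10, 11, 12}) = 1
G(38) = mex({0, 1, 3, 4, 5, 6, 7, 9, 10, 11, 12}) = 2
G(39) = mex({0, 1, 2, 4, 5, 6, 7, 9, 10, 12, 14}) = 3
G(40) = mex({0, 2, 3, 4, 6, 7, 11, 12, 14}) = 1
G(41) = mex({0, 1, 2, 3, 5, 6, 7, 9, 10, 11, 12}) = 4
G(42) = mex({0, 1, 2, 3, 4, 5, 6, 9, 10}) = 7
G(43) = mex({0, 1, 3, 4, 5, 7, 9, 10, 12, 15}) = 2
G(44) = mex({0, 2, 3, 4, 5, 6, 7, 9, 10, 12, 15}) = 1
G(45) = mex({0, 1, 2, 3, 4, 5, 6, 7, 9, 10, 12, 14}) = 8
G(46) = mex({0, 1, 3, 4, 5, 7, 8, 11, 12, 14}) = 2
G(47) = mex({0, 1, 2, 3, 4, 5, 6, 8, 9, 10, 11, 12}) = 7
G(48) = mex({0, 1, 2, 3, 5, 6, 7, 9, 10}) = 4
G(49) = mex({0, 2, 3, 4, 6, 7, 9, 10, 11, 12, 15}) = 1
G(50) = mex({0, 1, 4, 5, 6, 7, 9, 11, 12, 14, 15}) = 2
G(51) = mex({0, 1, 2, 3, 4, 5, 6, 7, 9, 12, 14, 15}) = 8
G(52) = mex({0, 2, 3, 4, 5, 6, 7, 8, 11, 12, 15}) = 1
Therefore G(52) = 1.

1


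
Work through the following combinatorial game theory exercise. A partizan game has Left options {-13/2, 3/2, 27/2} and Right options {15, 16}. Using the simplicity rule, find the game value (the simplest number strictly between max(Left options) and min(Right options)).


Left options: {-13/2, 3/2, 27/2}, max = 27/2
Right options: {15, 16}, min = 15
All options are numbers and max(Left) < min(Right), so by the simplicity theorem the value is the simplest (earliest-born) number strictly between 27/2 and 15.
The only integer strictly between 27/2 and 15 is 14.
No non-integer in the interval can be simpler: if x is a non-integer in the interval, then floor(x) or ceil(x) also lies in the interval (the interval contains an integer), and both are proper prefixes of x's sign expansion, i.e. born earlier. So the game value is 14.
Game value = 14

14


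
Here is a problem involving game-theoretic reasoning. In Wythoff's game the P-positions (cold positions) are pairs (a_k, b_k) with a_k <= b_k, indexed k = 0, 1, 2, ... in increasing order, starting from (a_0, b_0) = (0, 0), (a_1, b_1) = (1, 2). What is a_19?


By Wythoff's theorem, a_k = floor(k * phi) and b_k = floor(k * phi^2) = a_k + k, where phi = (1 + sqrt(5))/2 is the golden ratio.
phi = (1 + sqrt(5))/2 = 1.618034
k = 19
k * phi = 19 * 1.618034 = 30.742646
a_19 = floor(k * phi) = 30

30


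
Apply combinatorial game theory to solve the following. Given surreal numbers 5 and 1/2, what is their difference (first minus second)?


x = 5, y = 1/2
Converting to common denominator: 2
x = 10/2, y = 1/2
x - y = 5 - 1/2 = 9/2

9/2


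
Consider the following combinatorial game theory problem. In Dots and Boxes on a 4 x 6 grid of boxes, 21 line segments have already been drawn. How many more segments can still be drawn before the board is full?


Grid: 4 x 6 boxes, i.e. 5 rows and 7 columns of dots.
Horizontal edges: (rows + 1) * cols = 5 * 6 = 30
Vertical edges: rows * (cols + 1) = 4 * 7 = 28
Total edges: 30 + 28 = 58
Edges drawn: 21
Remaining: 58 - 21 = 37

37


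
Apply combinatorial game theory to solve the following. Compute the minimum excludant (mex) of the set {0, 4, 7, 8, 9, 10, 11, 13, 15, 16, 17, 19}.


Set = {0, 4, 7, 8, 9, 10, 11, 13, 15, 16, 17, 19}
0 is in the set.
1 is NOT in the set. This is the mex.
mex = 1

1


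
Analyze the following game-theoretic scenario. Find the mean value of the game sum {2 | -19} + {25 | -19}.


G1 = {2 | -19}, G2 = {25 | -19}
Each is a switch {a | b} with numbers a > b; its mean value is (a + b)/2, and mean value is additive over game sums: m(G1 + G2) = m(G1) + m(G2).
Mean of G1 = (2 + (-19))/2 = -17/2 = -17/2
Mean of G2 = (25 + (-19))/2 = 6/2 = 3
Mean of G1 + G2 = -17/2 + 3 = -11/2

-11/2
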